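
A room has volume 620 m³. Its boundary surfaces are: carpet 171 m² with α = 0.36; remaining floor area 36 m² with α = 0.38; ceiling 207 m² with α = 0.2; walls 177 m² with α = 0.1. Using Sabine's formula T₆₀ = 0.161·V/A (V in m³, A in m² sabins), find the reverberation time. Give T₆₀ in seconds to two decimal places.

0.74 s

A = Σ Sᵢαᵢ = 171·0.36 + 36·0.38 + 207·0.2 + 177·0.1 = 134.34 m².
T₆₀ = 0.161·V/A = 0.161·620/134.34 = 0.743 s.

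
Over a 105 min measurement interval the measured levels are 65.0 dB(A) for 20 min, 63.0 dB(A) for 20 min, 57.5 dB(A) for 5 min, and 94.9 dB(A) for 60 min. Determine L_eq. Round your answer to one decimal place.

The energy average is taken in the linear domain: L_eq = 10·log₁₀[(Σ tᵢ·10^(Lᵢ/10))/T], T = 105 min.
Σ tᵢ·10^(Lᵢ/10) = 20·10^(65.0/10) + 20·10^(63.0/10) + 5·10^(57.5/10) + 60·10^(94.9/10) = 1.855e+11.
L_eq = 10·log₁₀(1.855e+11/105) = 92.47 dB(A).

92.5 dB(A)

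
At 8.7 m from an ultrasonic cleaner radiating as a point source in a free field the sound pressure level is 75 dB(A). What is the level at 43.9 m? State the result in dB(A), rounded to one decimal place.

Spherical spreading from a point source gives a 20·log₁₀(r₂/r₁) drop.
L₂ = 75 − 20·log₁₀(43.9/8.7) = 75 − 14.059 = 60.94 dB(A).

60.9 dB(A)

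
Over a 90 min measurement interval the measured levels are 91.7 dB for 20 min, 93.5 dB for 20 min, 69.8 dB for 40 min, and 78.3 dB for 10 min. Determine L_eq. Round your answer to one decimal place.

L_eq = 10·log₁₀[(1/T)·Σ tᵢ·10^(Lᵢ/10)] with T = 90 min.
Σ tᵢ·10^(Lᵢ/10) = 20·10^(91.7/10) + 20·10^(93.5/10) + 40·10^(69.8/10) + 10·10^(78.3/10) = 7.541e+10.
L_eq = 10·log₁₀(7.541e+10/90) = 89.23 dB.

89.2 dB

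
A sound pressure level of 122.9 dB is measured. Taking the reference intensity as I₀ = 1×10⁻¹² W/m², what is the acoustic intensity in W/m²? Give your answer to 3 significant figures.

L = 10·log₁₀(I/I₀) ⇒ I = I₀·10^(L/10) = 10⁻¹² × 10^12.29.

1.95 W/m²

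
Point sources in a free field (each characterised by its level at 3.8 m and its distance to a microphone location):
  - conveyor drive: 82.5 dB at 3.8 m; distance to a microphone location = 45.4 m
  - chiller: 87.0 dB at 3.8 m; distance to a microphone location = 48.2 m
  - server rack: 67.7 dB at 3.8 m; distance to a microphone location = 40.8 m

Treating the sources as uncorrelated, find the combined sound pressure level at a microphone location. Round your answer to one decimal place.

Apply inverse-square spreading to bring every level to the receiver, then sum 10^(L/10).
conveyor drive: 82.5 − 20·log₁₀(45.4/3.8) = 82.5 − 21.55 = 60.95 dB.
chiller: 87.0 − 20·log₁₀(48.2/3.8) = 87.0 − 22.07 = 64.93 dB.
server rack: 67.7 − 20·log₁₀(40.8/3.8) = 67.7 − 20.62 = 47.08 dB.
Σ 10^(L/10) = 4.412e+06 → L_total = 10·log₁₀(4.412e+06) = 66.45 dB.

66.4 dB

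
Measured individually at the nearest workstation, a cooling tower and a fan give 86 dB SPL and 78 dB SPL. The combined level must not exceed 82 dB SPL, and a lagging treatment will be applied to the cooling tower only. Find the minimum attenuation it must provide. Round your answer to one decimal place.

6.2 dB

Everything except the cooling tower sums to 10^(78/10) = 6.310e+07 in linear terms, 78.00 dB SPL.
The limit corresponds to 10^(82/10) = 1.585e+08; subtracting the fixed part leaves 9.539e+07 for the cooling tower, i.e. 79.80 dB SPL.
So the cooling tower must be reduced from 86 to 79.80 dB SPL: IL = 6.20 dB.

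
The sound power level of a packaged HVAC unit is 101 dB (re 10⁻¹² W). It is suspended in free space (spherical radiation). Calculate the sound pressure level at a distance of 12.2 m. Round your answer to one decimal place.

L_p = L_w − 10·log₁₀(4π·r²) with r = 12.2 m.
4π·r² = 1870 m², 10·log₁₀ of that is 32.719 dB.
L_p = 101 − 32.719 = 68.28 dB.

68.3 dB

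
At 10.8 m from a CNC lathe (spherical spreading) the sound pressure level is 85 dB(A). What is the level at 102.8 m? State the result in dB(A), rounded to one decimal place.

Point-source attenuation: ΔL = 20·log₁₀(r₂/r₁) = 20·log₁₀(102.8/10.8) = 19.571 dB.
L₂ = 85 − 20·log₁₀(102.8/10.8) = 85 − 19.571 = 65.43 dB(A).

65.4 dB(A)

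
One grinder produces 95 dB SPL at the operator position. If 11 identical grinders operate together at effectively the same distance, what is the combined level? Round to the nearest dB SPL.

L_total = L₁ + 10·log₁₀ N for N identical incoherent sources.
L_total = 95 + 10·log₁₀(11) = 95 + 10.414 = 105.41 dB SPL.

105 dB SPL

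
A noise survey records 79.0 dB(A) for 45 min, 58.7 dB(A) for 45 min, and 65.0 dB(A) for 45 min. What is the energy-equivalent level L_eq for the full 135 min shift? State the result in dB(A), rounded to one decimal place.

74.4 dB(A)

The energy average is taken in the linear domain: L_eq = 10·log₁₀[(Σ tᵢ·10^(Lᵢ/10))/T], T = 135 min.
Σ tᵢ·10^(Lᵢ/10) = 45·10^(79.0/10) + 45·10^(58.7/10) + 45·10^(65.0/10) = 3.750e+09.
L_eq = 10·log₁₀(3.750e+09/135) = 74.44 dB(A).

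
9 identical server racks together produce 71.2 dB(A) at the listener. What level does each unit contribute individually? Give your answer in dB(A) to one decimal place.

9 equal contributions raise the level by 10·log₁₀ 9 = 9.542 dB, so each unit alone gives 71.2 − 9.542.

61.7 dB(A)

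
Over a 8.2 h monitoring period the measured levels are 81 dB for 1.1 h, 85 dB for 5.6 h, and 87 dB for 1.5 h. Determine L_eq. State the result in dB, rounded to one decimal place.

85.1 dB

L_eq = 10·log₁₀[(1/T)·Σ tᵢ·10^(Lᵢ/10)] with T = 8.2 h.
Σ tᵢ·10^(Lᵢ/10) = 1.1·10^(81/10) + 5.6·10^(85/10) + 1.5·10^(87/10) = 2.661e+09.
L_eq = 10·log₁₀(2.661e+09/8.2) = 85.11 dB.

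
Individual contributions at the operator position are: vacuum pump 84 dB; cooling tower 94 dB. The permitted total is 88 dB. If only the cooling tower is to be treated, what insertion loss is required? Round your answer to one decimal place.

Everything except the cooling tower sums to 10^(84/10) = 2.512e+08 in linear terms, 84.00 dB.
The limit corresponds to 10^(88/10) = 6.310e+08; subtracting the fixed part leaves 3.798e+08 for the cooling tower, i.e. 85.80 dB.
Required insertion loss = 94 − 85.80 = 8.20 dB.

8.2 dB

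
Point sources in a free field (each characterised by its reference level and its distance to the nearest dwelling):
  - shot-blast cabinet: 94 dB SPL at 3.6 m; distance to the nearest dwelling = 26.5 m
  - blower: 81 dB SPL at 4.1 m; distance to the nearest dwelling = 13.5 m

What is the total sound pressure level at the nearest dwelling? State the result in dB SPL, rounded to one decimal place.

Propagate each source to the receiver with L = L_ref − 20·log₁₀(r/r_ref), then add intensities.
shot-blast cabinet: 94 − 20·log₁₀(26.5/3.6) = 94 − 17.34 = 76.66 dB SPL.
blower: 81 − 20·log₁₀(13.5/4.1) = 81 − 10.35 = 70.65 dB SPL.
Σ 10^(L/10) = 5.797e+07 → L_total = 10·log₁₀(5.797e+07) = 77.63 dB SPL.

77.6 dB SPL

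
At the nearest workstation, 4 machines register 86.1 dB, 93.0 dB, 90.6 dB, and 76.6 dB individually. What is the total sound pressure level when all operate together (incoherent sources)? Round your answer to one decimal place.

For uncorrelated sources the intensities add, so convert each level to linear form, sum, and take 10·log₁₀ of the total.
Σ 10^(L/10) = 10^(86.1/10) + 10^(93.0/10) + 10^(90.6/10) + 10^(76.6/10) = 3.597e+09.
L_total = 10·log₁₀(3.597e+09) = 95.56 dB.

95.6 dB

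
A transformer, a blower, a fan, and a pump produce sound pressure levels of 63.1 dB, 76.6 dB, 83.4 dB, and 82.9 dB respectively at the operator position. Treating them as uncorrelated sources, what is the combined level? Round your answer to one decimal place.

For uncorrelated sources the intensities add, so convert each level to linear form, sum, and take 10·log₁₀ of the total.
Σ 10^(L/10) = 10^(63.1/10) + 10^(76.6/10) + 10^(83.4/10) + 10^(82.9/10) = 4.615e+08.
L_total = 10·log₁₀(4.615e+08) = 86.64 dB.

86.6 dB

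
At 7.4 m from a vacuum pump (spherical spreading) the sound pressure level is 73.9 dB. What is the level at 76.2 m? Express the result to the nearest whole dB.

Spherical spreading from a point source gives a 20·log₁₀(r₂/r₁) drop.
L₂ = 73.9 − 20·log₁₀(76.2/7.4) = 73.9 − 20.254 = 53.65 dB.

54 dB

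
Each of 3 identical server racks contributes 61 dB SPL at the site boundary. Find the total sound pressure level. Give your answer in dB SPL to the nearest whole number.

66 dB SPL

N identical incoherent sources raise the level by 10·log₁₀ N.
L_total = 61 + 10·log₁₀(3) = 61 + 4.771 = 65.77 dB SPL.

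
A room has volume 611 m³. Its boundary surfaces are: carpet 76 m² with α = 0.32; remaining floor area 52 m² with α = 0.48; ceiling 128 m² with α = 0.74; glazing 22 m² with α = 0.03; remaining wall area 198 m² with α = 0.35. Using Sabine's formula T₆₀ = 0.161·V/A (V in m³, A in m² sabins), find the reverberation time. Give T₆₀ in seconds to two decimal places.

0.46 s

Summing Sᵢαᵢ: 76·0.32 + 52·0.48 + 128·0.74 + 22·0.03 + 198·0.35 = 213.96 m².
T₆₀ = 0.161·V/A = 0.161·611/213.96 = 0.460 s.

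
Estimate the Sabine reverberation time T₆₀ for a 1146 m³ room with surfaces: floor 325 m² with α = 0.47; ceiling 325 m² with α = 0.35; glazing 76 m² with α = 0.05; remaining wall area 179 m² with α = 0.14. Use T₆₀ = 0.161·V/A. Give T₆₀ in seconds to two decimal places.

A = Σ Sᵢαᵢ = 325·0.47 + 325·0.35 + 76·0.05 + 179·0.14 = 295.36 m².
T₆₀ = 0.161 × 1146 / 295.36 = 0.625 s.

0.62 s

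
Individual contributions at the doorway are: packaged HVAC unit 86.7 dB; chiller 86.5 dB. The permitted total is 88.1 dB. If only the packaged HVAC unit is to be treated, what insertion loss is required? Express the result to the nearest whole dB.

4 dB

Fixed contribution from the other source: Σ 10^(L/10) = 10^(86.5/10) = 4.467e+08 (86.50 dB).
The limit corresponds to 10^(88.1/10) = 6.457e+08; subtracting the fixed part leaves 1.990e+08 for the packaged HVAC unit, i.e. 82.99 dB.
Required insertion loss = 86.7 − 82.99 = 3.71 dB.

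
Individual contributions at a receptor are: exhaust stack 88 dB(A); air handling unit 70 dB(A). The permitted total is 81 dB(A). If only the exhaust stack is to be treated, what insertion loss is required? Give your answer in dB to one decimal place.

7.4 dB

Everything except the exhaust stack sums to 10^(70/10) = 1.000e+07 in linear terms, 70.00 dB(A).
To meet 81 dB(A) overall, the treated exhaust stack may contribute at most 10^(81/10) − 1.000e+07 = 1.159e+08, i.e. 80.64 dB(A).
Required insertion loss = 88 − 80.64 = 7.36 dB.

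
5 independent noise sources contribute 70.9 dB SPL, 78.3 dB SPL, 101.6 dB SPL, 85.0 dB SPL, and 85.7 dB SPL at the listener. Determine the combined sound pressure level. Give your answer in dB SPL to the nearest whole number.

Incoherent sources combine by intensity addition: L_total = 10·log₁₀(Σ 10^(L_i/10)).
Σ 10^(L/10) = 10^(70.9/10) + 10^(78.3/10) + 10^(101.6/10) + 10^(85.0/10) + 10^(85.7/10) = 1.522e+10.
L_total = 10·log₁₀(1.522e+10) = 101.82 dB SPL.

102 dB SPL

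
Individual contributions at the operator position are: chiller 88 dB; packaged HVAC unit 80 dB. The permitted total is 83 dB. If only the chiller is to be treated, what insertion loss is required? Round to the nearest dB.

8 dB

Everything except the chiller sums to 10^(80/10) = 1.000e+08 in linear terms, 80.00 dB.
The limit corresponds to 10^(83/10) = 1.995e+08; subtracting the fixed part leaves 9.953e+07 for the chiller, i.e. 79.98 dB.
Required insertion loss = 88 − 79.98 = 8.02 dB.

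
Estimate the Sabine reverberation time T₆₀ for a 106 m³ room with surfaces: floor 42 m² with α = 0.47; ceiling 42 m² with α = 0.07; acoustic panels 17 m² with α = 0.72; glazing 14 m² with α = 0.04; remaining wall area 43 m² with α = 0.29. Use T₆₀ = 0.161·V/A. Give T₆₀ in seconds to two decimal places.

Summing Sᵢαᵢ: 42·0.47 + 42·0.07 + 17·0.72 + 14·0.04 + 43·0.29 = 47.95 m².
T₆₀ = 0.161 × 106 / 47.95 = 0.356 s.

0.36 s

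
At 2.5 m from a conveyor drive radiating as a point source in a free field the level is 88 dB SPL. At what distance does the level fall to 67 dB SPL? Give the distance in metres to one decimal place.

For a point source L₁ − L₂ = 20·log₁₀(r₂/r₁), so r₂ = r₁·10^((L₁−L₂)/20).
r₂ = 2.5·10^((88−67)/20) = 2.5·10^(21.0/20) = 28.05 m.

28.1 m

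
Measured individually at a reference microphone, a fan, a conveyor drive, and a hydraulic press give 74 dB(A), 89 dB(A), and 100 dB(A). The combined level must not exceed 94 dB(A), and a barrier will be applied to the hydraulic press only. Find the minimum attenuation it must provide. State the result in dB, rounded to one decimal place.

Fixed contribution from the other sources: Σ 10^(L/10) = 10^(74/10) + 10^(89/10) = 8.194e+08 (89.14 dB(A)).
To meet 94 dB(A) overall, the treated hydraulic press may contribute at most 10^(94/10) − 8.194e+08 = 1.692e+09, i.e. 92.29 dB(A).
So the hydraulic press must be reduced from 100 to 92.29 dB(A): IL = 7.71 dB.

7.7 dB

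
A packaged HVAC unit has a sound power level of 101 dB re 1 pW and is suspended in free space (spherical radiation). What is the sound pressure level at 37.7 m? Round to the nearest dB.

58 dB

L_p = L_w − 10·log₁₀(4π·r²) with r = 37.7 m.
4π·r² = 1.786e+04 m², 10·log₁₀ of that is 42.519 dB.
L_p = 101 − 42.519 = 58.48 dB.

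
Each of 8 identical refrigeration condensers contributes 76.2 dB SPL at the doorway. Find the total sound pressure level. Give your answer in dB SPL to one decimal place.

85.2 dB SPL

With 8 equal, uncorrelated contributions the intensity is 8× that of one unit, giving a rise of 10·log₁₀ 8.
L_total = 76.2 + 10·log₁₀(8) = 76.2 + 9.031 = 85.23 dB SPL.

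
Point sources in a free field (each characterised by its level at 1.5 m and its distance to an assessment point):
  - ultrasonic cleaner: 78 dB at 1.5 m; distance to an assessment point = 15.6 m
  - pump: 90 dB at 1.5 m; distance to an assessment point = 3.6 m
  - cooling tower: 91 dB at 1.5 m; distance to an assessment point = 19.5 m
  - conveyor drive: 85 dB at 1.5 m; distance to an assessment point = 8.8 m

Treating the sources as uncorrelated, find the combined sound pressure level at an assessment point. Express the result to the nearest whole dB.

First find each source's level at the receiver (point-source: −20·log₁₀(r/r_ref)), then combine on an intensity basis.
ultrasonic cleaner: 78 − 20·log₁₀(15.6/1.5) = 78 − 20.34 = 57.66 dB.
pump: 90 − 20·log₁₀(3.6/1.5) = 90 − 7.60 = 82.40 dB.
cooling tower: 91 − 20·log₁₀(19.5/1.5) = 91 − 22.28 = 68.72 dB.
conveyor drive: 85 − 20·log₁₀(8.8/1.5) = 85 − 15.37 = 69.63 dB.
Σ 10^(L/10) = 1.908e+08 → L_total = 10·log₁₀(1.908e+08) = 82.81 dB.

83 dB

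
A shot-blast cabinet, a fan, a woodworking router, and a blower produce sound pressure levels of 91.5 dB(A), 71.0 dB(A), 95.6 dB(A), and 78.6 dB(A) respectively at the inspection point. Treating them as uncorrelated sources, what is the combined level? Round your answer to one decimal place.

For uncorrelated sources the intensities add, so convert each level to linear form, sum, and take 10·log₁₀ of the total.
Σ 10^(L/10) = 10^(91.5/10) + 10^(71.0/10) + 10^(95.6/10) + 10^(78.6/10) = 5.128e+09.
L_total = 10·log₁₀(5.128e+09) = 97.10 dB(A).

97.1 dB(A)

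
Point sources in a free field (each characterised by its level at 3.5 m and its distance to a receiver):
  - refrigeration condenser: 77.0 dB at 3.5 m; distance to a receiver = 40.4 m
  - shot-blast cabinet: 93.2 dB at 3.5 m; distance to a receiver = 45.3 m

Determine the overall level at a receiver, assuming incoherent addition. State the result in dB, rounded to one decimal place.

71.1 dB

Propagate each source to the receiver with L = L_ref − 20·log₁₀(r/r_ref), then add intensities.
refrigeration condenser: 77.0 − 20·log₁₀(40.4/3.5) = 77.0 − 21.25 = 55.75 dB.
shot-blast cabinet: 93.2 − 20·log₁₀(45.3/3.5) = 93.2 − 22.24 = 70.96 dB.
Σ 10^(L/10) = 1.285e+07 → L_total = 10·log₁₀(1.285e+07) = 71.09 dB.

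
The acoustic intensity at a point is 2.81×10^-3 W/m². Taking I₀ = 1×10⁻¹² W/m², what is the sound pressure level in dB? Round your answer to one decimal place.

Dividing by I₀ shifts the exponent by 12: I/I₀ = 2.81×10^9.
L = 10·(0.4487 + 9) = 94.49 dB.

94.5 dB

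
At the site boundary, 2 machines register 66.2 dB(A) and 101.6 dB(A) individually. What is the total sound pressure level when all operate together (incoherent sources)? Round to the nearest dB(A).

102 dB(A)

For uncorrelated sources the intensities add, so convert each level to linear form, sum, and take 10·log₁₀ of the total.
Σ 10^(L/10) = 10^(66.2/10) + 10^(101.6/10) = 1.446e+10.
L_total = 10·log₁₀(1.446e+10) = 101.60 dB(A).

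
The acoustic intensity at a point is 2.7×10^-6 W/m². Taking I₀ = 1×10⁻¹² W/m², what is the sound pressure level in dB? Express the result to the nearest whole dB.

L = 10·log₁₀(I/I₀) = 10·log₁₀(2.7×10^-6/10⁻¹²) = 10·log₁₀(2.7×10^6).
L = 10·(0.4314 + 6) = 64.31 dB.

64 dB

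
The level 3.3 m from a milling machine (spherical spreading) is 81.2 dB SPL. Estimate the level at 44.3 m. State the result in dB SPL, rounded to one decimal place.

Point-source attenuation: ΔL = 20·log₁₀(r₂/r₁) = 20·log₁₀(44.3/3.3) = 22.558 dB.
L₂ = 81.2 − 20·log₁₀(44.3/3.3) = 81.2 − 22.558 = 58.64 dB SPL.

58.6 dB SPL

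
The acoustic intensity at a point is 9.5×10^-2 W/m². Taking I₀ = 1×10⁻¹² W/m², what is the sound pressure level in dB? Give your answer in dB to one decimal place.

109.8 dB

L = 10·log₁₀(I/I₀) = 10·log₁₀(9.5×10^-2/10⁻¹²) = 10·log₁₀(9.5×10^10).
L = 10·(0.9777 + 10) = 109.78 dB.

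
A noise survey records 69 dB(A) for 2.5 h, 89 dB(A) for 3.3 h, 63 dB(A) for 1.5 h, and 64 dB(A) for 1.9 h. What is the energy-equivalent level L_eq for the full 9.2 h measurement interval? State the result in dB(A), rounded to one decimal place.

L_eq = 10·log₁₀[(1/T)·Σ tᵢ·10^(Lᵢ/10)] with T = 9.2 h.
Σ tᵢ·10^(Lᵢ/10) = 2.5·10^(69/10) + 3.3·10^(89/10) + 1.5·10^(63/10) + 1.9·10^(64/10) = 2.649e+09.
L_eq = 10·log₁₀(2.649e+09/9.2) = 84.59 dB(A).

84.6 dB(A)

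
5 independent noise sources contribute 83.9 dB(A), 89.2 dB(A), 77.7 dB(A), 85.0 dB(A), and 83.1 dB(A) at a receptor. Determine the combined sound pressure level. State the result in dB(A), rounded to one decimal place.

92.2 dB(A)

For uncorrelated sources the intensities add, so convert each level to linear form, sum, and take 10·log₁₀ of the total.
Σ 10^(L/10) = 10^(83.9/10) + 10^(89.2/10) + 10^(77.7/10) + 10^(85.0/10) + 10^(83.1/10) = 1.657e+09.
L_total = 10·log₁₀(1.657e+09) = 92.19 dB(A).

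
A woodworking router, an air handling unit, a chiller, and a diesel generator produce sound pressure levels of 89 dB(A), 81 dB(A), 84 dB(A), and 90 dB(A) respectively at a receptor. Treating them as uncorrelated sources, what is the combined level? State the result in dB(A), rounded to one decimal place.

For uncorrelated sources the intensities add, so convert each level to linear form, sum, and take 10·log₁₀ of the total.
Σ 10^(L/10) = 10^(89/10) + 10^(81/10) + 10^(84/10) + 10^(90/10) = 2.171e+09.
L_total = 10·log₁₀(2.171e+09) = 93.37 dB(A).

93.4 dB(A)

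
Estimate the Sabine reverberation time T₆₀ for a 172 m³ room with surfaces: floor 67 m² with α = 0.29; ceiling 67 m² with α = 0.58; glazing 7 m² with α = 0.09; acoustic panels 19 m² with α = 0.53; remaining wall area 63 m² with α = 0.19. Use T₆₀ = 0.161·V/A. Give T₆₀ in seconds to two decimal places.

Total absorption A = 67·0.29 + 67·0.58 + 7·0.09 + 19·0.53 + 63·0.19 = 80.96 m² sabins.
T₆₀ = 0.161·V/A = 0.161·172/80.96 = 0.342 s.

0.34 s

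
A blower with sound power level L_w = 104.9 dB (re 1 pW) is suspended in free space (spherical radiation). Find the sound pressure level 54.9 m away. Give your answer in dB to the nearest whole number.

Free-field spherical radiation: L_p = L_w − 10·log₁₀(4π·r²), r = 54.9 m.
4π·r² = 3.788e+04 m², 10·log₁₀ of that is 45.784 dB.
L_p = 104.9 − 45.784 = 59.12 dB.

59 dB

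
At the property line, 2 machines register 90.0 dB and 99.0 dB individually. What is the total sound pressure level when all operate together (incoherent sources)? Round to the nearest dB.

For uncorrelated sources the intensities add, so convert each level to linear form, sum, and take 10·log₁₀ of the total.
Σ 10^(L/10) = 10^(90.0/10) + 10^(99.0/10) = 8.943e+09.
L_total = 10·log₁₀(8.943e+09) = 99.51 dB.

100 dB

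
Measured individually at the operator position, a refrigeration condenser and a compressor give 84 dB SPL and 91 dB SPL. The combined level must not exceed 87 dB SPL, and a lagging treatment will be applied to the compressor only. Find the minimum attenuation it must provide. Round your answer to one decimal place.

7.0 dB

Fixed contribution from the other source: Σ 10^(L/10) = 10^(84/10) = 2.512e+08 (84.00 dB SPL).
To meet 87 dB SPL overall, the treated compressor may contribute at most 10^(87/10) − 2.512e+08 = 2.500e+08, i.e. 83.98 dB SPL.
Required insertion loss = 91 − 83.98 = 7.02 dB.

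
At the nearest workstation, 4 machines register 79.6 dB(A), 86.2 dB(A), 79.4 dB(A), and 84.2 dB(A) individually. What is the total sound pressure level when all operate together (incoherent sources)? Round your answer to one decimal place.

Incoherent sources combine by intensity addition: L_total = 10·log₁₀(Σ 10^(L_i/10)).
Σ 10^(L/10) = 10^(79.6/10) + 10^(86.2/10) + 10^(79.4/10) + 10^(84.2/10) = 8.582e+08.
L_total = 10·log₁₀(8.582e+08) = 89.34 dB(A).

89.3 dB(A)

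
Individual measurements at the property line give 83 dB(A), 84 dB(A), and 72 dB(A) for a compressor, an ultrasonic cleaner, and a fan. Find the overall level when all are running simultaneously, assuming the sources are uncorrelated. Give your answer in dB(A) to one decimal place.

86.7 dB(A)

For uncorrelated sources the intensities add, so convert each level to linear form, sum, and take 10·log₁₀ of the total.
Σ 10^(L/10) = 10^(83/10) + 10^(84/10) + 10^(72/10) = 4.666e+08.
L_total = 10·log₁₀(4.666e+08) = 86.69 dB(A).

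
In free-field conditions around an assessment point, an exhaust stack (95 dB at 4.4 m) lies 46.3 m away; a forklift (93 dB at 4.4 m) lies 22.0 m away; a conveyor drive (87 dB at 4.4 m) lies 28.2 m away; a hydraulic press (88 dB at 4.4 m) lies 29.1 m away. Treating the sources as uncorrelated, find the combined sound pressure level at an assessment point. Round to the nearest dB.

First find each source's level at the receiver (point-source: −20·log₁₀(r/r_ref)), then combine on an intensity basis.
exhaust stack: 95 − 20·log₁₀(46.3/4.4) = 95 − 20.44 = 74.56 dB.
forklift: 93 − 20·log₁₀(22.0/4.4) = 93 − 13.98 = 79.02 dB.
conveyor drive: 87 − 20·log₁₀(28.2/4.4) = 87 − 16.14 = 70.86 dB.
hydraulic press: 88 − 20·log₁₀(29.1/4.4) = 88 − 16.41 = 71.59 dB.
Σ 10^(L/10) = 1.350e+08 → L_total = 10·log₁₀(1.350e+08) = 81.30 dB.

81 dB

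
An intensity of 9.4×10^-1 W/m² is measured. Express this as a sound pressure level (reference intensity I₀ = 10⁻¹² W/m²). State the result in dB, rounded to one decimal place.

119.7 dB

I/I₀ = 9.4×10^-1/10⁻¹² = 9.4×10^11, and L = 10·log₁₀(I/I₀).
L = 10·(0.9731 + 11) = 119.73 dB.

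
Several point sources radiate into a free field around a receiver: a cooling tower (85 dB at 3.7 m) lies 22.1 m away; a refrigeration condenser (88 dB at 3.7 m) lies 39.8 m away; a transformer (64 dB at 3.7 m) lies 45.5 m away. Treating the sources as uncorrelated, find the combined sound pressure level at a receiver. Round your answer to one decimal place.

71.6 dB

Propagate each source to the receiver with L = L_ref − 20·log₁₀(r/r_ref), then add intensities.
cooling tower: 85 − 20·log₁₀(22.1/3.7) = 85 − 15.52 = 69.48 dB.
refrigeration condenser: 88 − 20·log₁₀(39.8/3.7) = 88 − 20.63 = 67.37 dB.
transformer: 64 − 20·log₁₀(45.5/3.7) = 64 − 21.80 = 42.20 dB.
Σ 10^(L/10) = 1.433e+07 → L_total = 10·log₁₀(1.433e+07) = 71.56 dB.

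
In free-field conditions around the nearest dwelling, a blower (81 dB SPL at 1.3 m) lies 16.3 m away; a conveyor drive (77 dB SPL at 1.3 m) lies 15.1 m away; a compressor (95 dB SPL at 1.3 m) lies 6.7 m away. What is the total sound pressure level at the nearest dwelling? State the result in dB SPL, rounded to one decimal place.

80.8 dB SPL

Propagate each source to the receiver with L = L_ref − 20·log₁₀(r/r_ref), then add intensities.
blower: 81 − 20·log₁₀(16.3/1.3) = 81 − 21.96 = 59.04 dB SPL.
conveyor drive: 77 − 20·log₁₀(15.1/1.3) = 77 − 21.30 = 55.70 dB SPL.
compressor: 95 − 20·log₁₀(6.7/1.3) = 95 − 14.24 = 80.76 dB SPL.
Σ 10^(L/10) = 1.202e+08 → L_total = 10·log₁₀(1.202e+08) = 80.80 dB SPL.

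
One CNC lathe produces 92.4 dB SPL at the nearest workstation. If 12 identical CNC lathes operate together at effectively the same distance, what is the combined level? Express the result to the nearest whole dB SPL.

103 dB SPL

With 12 equal, uncorrelated contributions the intensity is 12× that of one unit, giving a rise of 10·log₁₀ 12.
L_total = 92.4 + 10·log₁₀(12) = 92.4 + 10.792 = 103.19 dB SPL.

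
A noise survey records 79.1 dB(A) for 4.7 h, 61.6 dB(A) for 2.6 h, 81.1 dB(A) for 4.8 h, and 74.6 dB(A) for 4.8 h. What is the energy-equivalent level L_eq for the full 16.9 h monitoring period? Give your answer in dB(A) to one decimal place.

78.3 dB(A)

The energy average is taken in the linear domain: L_eq = 10·log₁₀[(Σ tᵢ·10^(Lᵢ/10))/T], T = 16.9 h.
Σ tᵢ·10^(Lᵢ/10) = 4.7·10^(79.1/10) + 2.6·10^(61.6/10) + 4.8·10^(81.1/10) + 4.8·10^(74.6/10) = 1.143e+09.
L_eq = 10·log₁₀(1.143e+09/16.9) = 78.30 dB(A).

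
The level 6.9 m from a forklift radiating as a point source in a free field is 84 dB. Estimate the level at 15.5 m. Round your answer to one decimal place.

77.0 dB

Point-source attenuation: ΔL = 20·log₁₀(r₂/r₁) = 20·log₁₀(15.5/6.9) = 7.030 dB.
L₂ = 84 − 20·log₁₀(15.5/6.9) = 84 − 7.030 = 76.97 dB.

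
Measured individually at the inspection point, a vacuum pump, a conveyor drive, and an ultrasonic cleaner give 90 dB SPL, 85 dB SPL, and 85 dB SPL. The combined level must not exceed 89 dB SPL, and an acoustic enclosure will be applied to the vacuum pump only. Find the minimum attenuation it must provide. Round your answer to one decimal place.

7.9 dB

Everything except the vacuum pump sums to 10^(85/10) + 10^(85/10) = 6.325e+08 in linear terms, 88.01 dB SPL.
The limit corresponds to 10^(89/10) = 7.943e+08; subtracting the fixed part leaves 1.619e+08 for the vacuum pump, i.e. 82.09 dB SPL.
So the vacuum pump must be reduced from 90 to 82.09 dB SPL: IL = 7.91 dB.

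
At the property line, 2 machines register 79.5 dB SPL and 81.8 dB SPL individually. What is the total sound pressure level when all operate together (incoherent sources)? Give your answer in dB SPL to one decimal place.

83.8 dB SPL

Incoherent sources combine by intensity addition: L_total = 10·log₁₀(Σ 10^(L_i/10)).
Σ 10^(L/10) = 10^(79.5/10) + 10^(81.8/10) = 2.405e+08.
L_total = 10·log₁₀(2.405e+08) = 83.81 dB SPL.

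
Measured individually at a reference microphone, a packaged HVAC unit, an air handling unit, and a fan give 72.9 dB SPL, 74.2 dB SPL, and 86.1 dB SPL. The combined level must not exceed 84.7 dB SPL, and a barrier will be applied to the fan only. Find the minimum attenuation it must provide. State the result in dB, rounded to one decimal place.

The untreated sources together contribute 10^(72.9/10) + 10^(74.2/10) = 4.580e+07, i.e. 76.61 dB SPL.
To meet 84.7 dB SPL overall, the treated fan may contribute at most 10^(84.7/10) − 4.580e+07 = 2.493e+08, i.e. 83.97 dB SPL.
Required insertion loss = 86.1 − 83.97 = 2.13 dB.

2.1 dB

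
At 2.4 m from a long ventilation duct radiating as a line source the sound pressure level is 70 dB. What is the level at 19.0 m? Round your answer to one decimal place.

Line-source attenuation: ΔL = 10·log₁₀(r₂/r₁) = 10·log₁₀(19.0/2.4) = 8.985 dB.
L₂ = 70 − 10·log₁₀(19.0/2.4) = 70 − 8.985 = 61.01 dB.

61.0 dB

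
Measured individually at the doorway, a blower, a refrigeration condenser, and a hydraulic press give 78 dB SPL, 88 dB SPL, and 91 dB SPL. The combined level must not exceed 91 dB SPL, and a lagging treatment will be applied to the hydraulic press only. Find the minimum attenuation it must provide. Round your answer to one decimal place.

3.5 dB

Everything except the hydraulic press sums to 10^(78/10) + 10^(88/10) = 6.941e+08 in linear terms, 88.41 dB SPL.
The limit corresponds to 10^(91/10) = 1.259e+09; subtracting the fixed part leaves 5.649e+08 for the hydraulic press, i.e. 87.52 dB SPL.
So the hydraulic press must be reduced from 91 to 87.52 dB SPL: IL = 3.48 dB.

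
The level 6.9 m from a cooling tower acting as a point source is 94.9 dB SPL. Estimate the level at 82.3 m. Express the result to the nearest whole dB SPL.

Point-source attenuation: ΔL = 20·log₁₀(r₂/r₁) = 20·log₁₀(82.3/6.9) = 21.531 dB.
L₂ = 94.9 − 20·log₁₀(82.3/6.9) = 94.9 − 21.531 = 73.37 dB SPL.

73 dB SPL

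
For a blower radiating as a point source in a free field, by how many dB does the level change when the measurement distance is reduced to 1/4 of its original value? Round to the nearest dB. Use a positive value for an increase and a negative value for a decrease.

+12 dB

Point-source spreading: ΔL = −20·log₁₀(r₂/r₁).
ΔL = −20·log₁₀(0.25) = +12.04 dB.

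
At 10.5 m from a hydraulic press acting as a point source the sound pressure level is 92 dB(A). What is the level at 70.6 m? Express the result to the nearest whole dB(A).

Spherical spreading from a point source gives a 20·log₁₀(r₂/r₁) drop.
L₂ = 92 − 20·log₁₀(70.6/10.5) = 92 − 16.552 = 75.45 dB(A).

75 dB(A)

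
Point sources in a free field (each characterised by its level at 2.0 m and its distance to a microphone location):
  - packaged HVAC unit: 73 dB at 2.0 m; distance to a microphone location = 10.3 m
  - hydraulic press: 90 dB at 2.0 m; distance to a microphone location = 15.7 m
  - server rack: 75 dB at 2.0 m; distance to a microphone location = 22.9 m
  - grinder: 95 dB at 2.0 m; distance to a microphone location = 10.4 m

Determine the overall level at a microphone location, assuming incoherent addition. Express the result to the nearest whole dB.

First find each source's level at the receiver (point-source: −20·log₁₀(r/r_ref)), then combine on an intensity basis.
packaged HVAC unit: 73 − 20·log₁₀(10.3/2.0) = 73 − 14.24 = 58.76 dB.
hydraulic press: 90 − 20·log₁₀(15.7/2.0) = 90 − 17.90 = 72.10 dB.
server rack: 75 − 20·log₁₀(22.9/2.0) = 75 − 21.18 = 53.82 dB.
grinder: 95 − 20·log₁₀(10.4/2.0) = 95 − 14.32 = 80.68 dB.
Σ 10^(L/10) = 1.342e+08 → L_total = 10·log₁₀(1.342e+08) = 81.28 dB.

81 dB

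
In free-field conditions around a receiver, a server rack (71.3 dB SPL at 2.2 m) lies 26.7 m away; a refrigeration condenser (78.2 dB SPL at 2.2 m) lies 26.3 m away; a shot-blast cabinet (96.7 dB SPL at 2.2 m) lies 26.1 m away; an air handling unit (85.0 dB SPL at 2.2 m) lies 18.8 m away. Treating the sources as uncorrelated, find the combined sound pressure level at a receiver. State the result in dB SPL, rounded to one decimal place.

Propagate each source to the receiver with L = L_ref − 20·log₁₀(r/r_ref), then add intensities.
server rack: 71.3 − 20·log₁₀(26.7/2.2) = 71.3 − 21.68 = 49.62 dB SPL.
refrigeration condenser: 78.2 − 20·log₁₀(26.3/2.2) = 78.2 − 21.55 = 56.65 dB SPL.
shot-blast cabinet: 96.7 − 20·log₁₀(26.1/2.2) = 96.7 − 21.48 = 75.22 dB SPL.
air handling unit: 85.0 − 20·log₁₀(18.8/2.2) = 85.0 − 18.63 = 66.37 dB SPL.
Σ 10^(L/10) = 3.812e+07 → L_total = 10·log₁₀(3.812e+07) = 75.81 dB SPL.

75.8 dB SPL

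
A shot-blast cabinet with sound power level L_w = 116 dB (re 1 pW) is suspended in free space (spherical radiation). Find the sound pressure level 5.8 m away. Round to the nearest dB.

90 dB

The power spreads over a sphere of area 4π·r², so L_p = L_w − 10·log₁₀(4π·r²).
4π·r² = 422.7 m², 10·log₁₀ of that is 26.261 dB.
L_p = 116 − 26.261 = 89.74 dB.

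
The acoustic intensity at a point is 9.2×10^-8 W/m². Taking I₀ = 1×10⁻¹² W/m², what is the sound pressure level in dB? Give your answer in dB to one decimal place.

49.6 dB

L = 10·log₁₀(I/I₀) = 10·log₁₀(9.2×10^-8/10⁻¹²) = 10·log₁₀(9.2×10^4).
L = 10·(0.9638 + 4) = 49.64 dB.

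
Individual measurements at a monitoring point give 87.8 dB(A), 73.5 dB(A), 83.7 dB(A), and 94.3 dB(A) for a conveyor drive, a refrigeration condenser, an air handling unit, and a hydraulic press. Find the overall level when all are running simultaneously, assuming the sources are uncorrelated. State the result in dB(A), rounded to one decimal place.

95.5 dB(A)

For uncorrelated sources the intensities add, so convert each level to linear form, sum, and take 10·log₁₀ of the total.
Σ 10^(L/10) = 10^(87.8/10) + 10^(73.5/10) + 10^(83.7/10) + 10^(94.3/10) = 3.551e+09.
L_total = 10·log₁₀(3.551e+09) = 95.50 dB(A).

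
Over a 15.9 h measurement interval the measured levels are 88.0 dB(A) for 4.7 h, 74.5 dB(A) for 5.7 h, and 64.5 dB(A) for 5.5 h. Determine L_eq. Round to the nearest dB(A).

L_eq = 10·log₁₀[(1/T)·Σ tᵢ·10^(Lᵢ/10)] with T = 15.9 h.
Σ tᵢ·10^(Lᵢ/10) = 4.7·10^(88.0/10) + 5.7·10^(74.5/10) + 5.5·10^(64.5/10) = 3.142e+09.
L_eq = 10·log₁₀(3.142e+09/15.9) = 82.96 dB(A).

83 dB(A)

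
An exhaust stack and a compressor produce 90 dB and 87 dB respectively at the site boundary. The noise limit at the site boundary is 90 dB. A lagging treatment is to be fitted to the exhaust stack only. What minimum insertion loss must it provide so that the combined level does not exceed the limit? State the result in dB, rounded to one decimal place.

Everything except the exhaust stack sums to 10^(87/10) = 5.012e+08 in linear terms, 87.00 dB.
To meet 90 dB overall, the treated exhaust stack may contribute at most 10^(90/10) − 5.012e+08 = 4.988e+08, i.e. 86.98 dB.
So the exhaust stack must be reduced from 90 to 86.98 dB: IL = 3.02 dB.

3.0 dB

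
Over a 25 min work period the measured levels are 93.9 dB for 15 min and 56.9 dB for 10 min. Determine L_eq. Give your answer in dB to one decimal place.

L_eq = 10·log₁₀[(1/T)·Σ tᵢ·10^(Lᵢ/10)] with T = 25 min.
Σ tᵢ·10^(Lᵢ/10) = 15·10^(93.9/10) + 10·10^(56.9/10) = 3.683e+10.
L_eq = 10·log₁₀(3.683e+10/25) = 91.68 dB.

91.7 dB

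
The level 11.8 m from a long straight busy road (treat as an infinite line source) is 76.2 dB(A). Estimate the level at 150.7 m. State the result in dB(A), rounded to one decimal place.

65.1 dB(A)

For a line source, L₂ = L₁ − 10·log₁₀(r₂/r₁).
L₂ = 76.2 − 10·log₁₀(150.7/11.8) = 76.2 − 11.062 = 65.14 dB(A).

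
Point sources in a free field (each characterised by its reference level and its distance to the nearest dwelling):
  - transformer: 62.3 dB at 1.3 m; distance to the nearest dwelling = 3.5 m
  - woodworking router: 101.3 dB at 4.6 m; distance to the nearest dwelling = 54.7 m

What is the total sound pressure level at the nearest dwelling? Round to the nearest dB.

Apply inverse-square spreading to bring every level to the receiver, then sum 10^(L/10).
transformer: 62.3 − 20·log₁₀(3.5/1.3) = 62.3 − 8.60 = 53.70 dB.
woodworking router: 101.3 − 20·log₁₀(54.7/4.6) = 101.3 − 21.50 = 79.80 dB.
Σ 10^(L/10) = 9.563e+07 → L_total = 10·log₁₀(9.563e+07) = 79.81 dB.

80 dB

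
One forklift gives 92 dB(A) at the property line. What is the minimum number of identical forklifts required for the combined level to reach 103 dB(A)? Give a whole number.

13

Need L₁ + 10·log₁₀ N ≥ 103, i.e. log₁₀ N ≥ 1.10.
N ≥ 10^(11.0/10) = 12.589, so N = 13.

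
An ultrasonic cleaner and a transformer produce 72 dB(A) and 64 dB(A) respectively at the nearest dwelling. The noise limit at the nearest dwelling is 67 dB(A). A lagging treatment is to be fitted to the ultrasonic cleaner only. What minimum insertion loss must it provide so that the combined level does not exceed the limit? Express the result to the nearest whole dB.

Everything except the ultrasonic cleaner sums to 10^(64/10) = 2.512e+06 in linear terms, 64.00 dB(A).
The limit corresponds to 10^(67/10) = 5.012e+06; subtracting the fixed part leaves 2.500e+06 for the ultrasonic cleaner, i.e. 63.98 dB(A).
So the ultrasonic cleaner must be reduced from 72 to 63.98 dB(A): IL = 8.02 dB.

8 dB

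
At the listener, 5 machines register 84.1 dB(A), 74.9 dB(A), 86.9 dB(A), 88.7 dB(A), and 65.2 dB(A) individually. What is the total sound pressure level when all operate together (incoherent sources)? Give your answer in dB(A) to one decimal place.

Incoherent sources combine by intensity addition: L_total = 10·log₁₀(Σ 10^(L_i/10)).
Σ 10^(L/10) = 10^(84.1/10) + 10^(74.9/10) + 10^(86.9/10) + 10^(88.7/10) + 10^(65.2/10) = 1.522e+09.
L_total = 10·log₁₀(1.522e+09) = 91.83 dB(A).

91.8 dB(A)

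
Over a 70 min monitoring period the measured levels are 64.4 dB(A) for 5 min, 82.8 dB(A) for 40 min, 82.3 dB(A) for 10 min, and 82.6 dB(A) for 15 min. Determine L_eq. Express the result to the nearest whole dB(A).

The energy average is taken in the linear domain: L_eq = 10·log₁₀[(Σ tᵢ·10^(Lᵢ/10))/T], T = 70 min.
Σ tᵢ·10^(Lᵢ/10) = 5·10^(64.4/10) + 40·10^(82.8/10) + 10·10^(82.3/10) + 15·10^(82.6/10) = 1.206e+10.
L_eq = 10·log₁₀(1.206e+10/70) = 82.36 dB(A).

82 dB(A)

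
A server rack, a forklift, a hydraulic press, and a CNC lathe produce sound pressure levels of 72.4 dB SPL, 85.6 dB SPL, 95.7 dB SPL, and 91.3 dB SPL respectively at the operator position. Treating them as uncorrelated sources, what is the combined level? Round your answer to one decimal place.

97.4 dB SPL

For uncorrelated sources the intensities add, so convert each level to linear form, sum, and take 10·log₁₀ of the total.
Σ 10^(L/10) = 10^(72.4/10) + 10^(85.6/10) + 10^(95.7/10) + 10^(91.3/10) = 5.445e+09.
L_total = 10·log₁₀(5.445e+09) = 97.36 dB SPL.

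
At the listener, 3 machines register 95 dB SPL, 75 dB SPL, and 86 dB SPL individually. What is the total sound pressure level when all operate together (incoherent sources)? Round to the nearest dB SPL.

96 dB SPL

For uncorrelated sources the intensities add, so convert each level to linear form, sum, and take 10·log₁₀ of the total.
Σ 10^(L/10) = 10^(95/10) + 10^(75/10) + 10^(86/10) = 3.592e+09.
L_total = 10·log₁₀(3.592e+09) = 95.55 dB SPL.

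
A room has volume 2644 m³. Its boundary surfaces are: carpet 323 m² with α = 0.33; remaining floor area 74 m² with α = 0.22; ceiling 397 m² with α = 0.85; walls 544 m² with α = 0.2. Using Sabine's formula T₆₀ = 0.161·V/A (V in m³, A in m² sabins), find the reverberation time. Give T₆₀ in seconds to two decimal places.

Summing Sᵢαᵢ: 323·0.33 + 74·0.22 + 397·0.85 + 544·0.2 = 569.12 m².
T₆₀ = 0.161 × 2644 / 569.12 = 0.748 s.

0.75 s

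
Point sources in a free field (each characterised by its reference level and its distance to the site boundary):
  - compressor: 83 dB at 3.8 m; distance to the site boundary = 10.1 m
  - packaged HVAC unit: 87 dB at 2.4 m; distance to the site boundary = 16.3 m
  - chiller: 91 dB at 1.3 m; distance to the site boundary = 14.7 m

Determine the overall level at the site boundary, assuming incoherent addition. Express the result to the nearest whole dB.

Apply inverse-square spreading to bring every level to the receiver, then sum 10^(L/10).
compressor: 83 − 20·log₁₀(10.1/3.8) = 83 − 8.49 = 74.51 dB.
packaged HVAC unit: 87 − 20·log₁₀(16.3/2.4) = 87 − 16.64 = 70.36 dB.
chiller: 91 − 20·log₁₀(14.7/1.3) = 91 − 21.07 = 69.93 dB.
Σ 10^(L/10) = 4.896e+07 → L_total = 10·log₁₀(4.896e+07) = 76.90 dB.

77 dB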